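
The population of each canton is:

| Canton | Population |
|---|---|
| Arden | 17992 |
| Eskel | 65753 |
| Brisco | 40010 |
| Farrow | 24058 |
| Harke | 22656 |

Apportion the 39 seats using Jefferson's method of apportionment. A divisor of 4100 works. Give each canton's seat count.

Arden 4, Eskel 16, Brisco 9, Farrow 5, Harke 5

With modified divisor 4100: modified quotas Arden 4.388, Eskel 16.037, Brisco 9.759, Farrow 5.868, Harke 5.526.
Rounding down: Arden 4, Eskel 16, Brisco 9, Farrow 5, Harke 5 (total 39).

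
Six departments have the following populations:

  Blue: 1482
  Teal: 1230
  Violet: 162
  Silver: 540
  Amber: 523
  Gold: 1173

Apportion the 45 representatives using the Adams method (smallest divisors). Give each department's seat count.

Standard divisor 5110/45 ≈ 113.556; standard quotas: Blue 13.051, Teal 10.832, Violet 1.427, Silver 4.755, Amber 4.606, Gold 10.330.
Rounding up gives 14, 11, 2, 5, 5, 11 = 48 seats, so the divisor must be adjusted.
With modified divisor 123.25: modified quotas Blue 12.024, Teal 9.980, Violet 1.314, Silver 4.381, Amber 4.243, Gold 9.517.
Rounding up: Blue 13, Teal 10, Violet 2, Silver 5, Amber 5, Gold 10 (total 45).

Blue 13; Teal 10; Violet 2; Silver 5; Amber 5; Gold 10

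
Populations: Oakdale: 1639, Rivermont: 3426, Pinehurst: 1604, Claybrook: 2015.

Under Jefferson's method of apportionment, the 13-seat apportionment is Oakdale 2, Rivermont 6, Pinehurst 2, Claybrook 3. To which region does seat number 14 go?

Priority for the next seat is population ÷ (current seats + 1).
Priorities: Oakdale 546.333, Rivermont 489.429, Pinehurst 534.667, Claybrook 503.750.
Highest priority: Oakdale.

Oakdale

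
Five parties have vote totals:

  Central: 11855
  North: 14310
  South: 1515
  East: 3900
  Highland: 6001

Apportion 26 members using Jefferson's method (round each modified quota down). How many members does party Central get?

Standard divisor 37581/26 ≈ 1445.423; standard quotas: Central 8.202, North 9.900, South 1.048, East 2.698, Highland 4.152.
Rounding down gives 8, 9, 1, 2, 4 = 24 seats, so the divisor must be adjusted.
With modified divisor 1310: modified quotas Central 9.050, North 10.924, South 1.156, East 2.977, Highland 4.581.
Rounding down: Central 9, North 10, South 1, East 2, Highland 4 (total 26).
Central receives 9.

9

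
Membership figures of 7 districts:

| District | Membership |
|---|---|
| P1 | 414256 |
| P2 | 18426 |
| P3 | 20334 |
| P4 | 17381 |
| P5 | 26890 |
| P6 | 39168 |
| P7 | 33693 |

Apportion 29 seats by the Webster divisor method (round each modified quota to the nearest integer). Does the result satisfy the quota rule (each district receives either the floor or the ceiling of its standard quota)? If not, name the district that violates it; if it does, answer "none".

Standard quotas: P1 21.071, P2 0.937, P3 1.034, P4 0.884, P5 1.368, P6 1.992, P7 1.714.
Webster allocation: P1 21, P2 1, P3 1, P4 1, P5 1, P6 2, P7 2.
Every allocation lies between the lower and upper quota.

none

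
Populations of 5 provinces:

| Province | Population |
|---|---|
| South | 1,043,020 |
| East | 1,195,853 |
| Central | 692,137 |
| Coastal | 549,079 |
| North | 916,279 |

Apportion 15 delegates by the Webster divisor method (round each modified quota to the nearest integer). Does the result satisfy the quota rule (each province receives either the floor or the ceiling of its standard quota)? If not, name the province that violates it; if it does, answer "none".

Standard quotas: South 3.559, East 4.080, Central 2.362, Coastal 1.873, North 3.126.
Webster allocation: South 4, East 4, Central 2, Coastal 2, North 3.
Every allocation lies between the lower and upper quota.

none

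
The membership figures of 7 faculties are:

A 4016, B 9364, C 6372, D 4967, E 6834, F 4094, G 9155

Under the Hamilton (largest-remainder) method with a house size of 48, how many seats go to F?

Total 44802; standard divisor 44802/48 ≈ 933.375.
Standard quotas: A 4.3027, B 10.0324, C 6.8268, D 5.3215, E 7.3218, F 4.3862, G 9.8085.
Lower quotas: A 4, B 10, C 6, D 5, E 7, F 4, G 9 (sum 45, leaving 3 seats).
Remainders in descending order: C 0.8268, G 0.8085, F 0.3862, E 0.3218, D 0.3215, A 0.3027, B 0.0324.
The surplus seats go to C, G, F.
F receives 5.

5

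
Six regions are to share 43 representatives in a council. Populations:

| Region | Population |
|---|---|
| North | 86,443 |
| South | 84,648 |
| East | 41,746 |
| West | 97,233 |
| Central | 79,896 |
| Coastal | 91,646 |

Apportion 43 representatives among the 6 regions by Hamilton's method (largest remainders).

The standard divisor is 481612/43 ≈ 11200.279.
Standard quotas: North 7.7179, South 7.5577, East 3.7272, West 8.6813, Central 7.1334, Coastal 8.1825.
Lower quotas: North 7, South 7, East 3, West 8, Central 7, Coastal 8 (sum 40, leaving 3 seats).
Remainders in descending order: East 0.7272, North 0.7179, West 0.6813, South 0.5577, Coastal 0.1825, Central 0.1334.
Largest remainders: East, North, West receive the extra seats.

North 8, South 7, East 4, West 9, Central 7, Coastal 8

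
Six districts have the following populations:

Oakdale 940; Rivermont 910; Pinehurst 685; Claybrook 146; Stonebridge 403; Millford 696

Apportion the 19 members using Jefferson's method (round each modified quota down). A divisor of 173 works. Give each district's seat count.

With modified divisor 173: modified quotas Oakdale 5.434, Rivermont 5.260, Pinehurst 3.960, Claybrook 0.844, Stonebridge 2.329, Millford 4.023.
Rounding down: Oakdale 5, Rivermont 5, Pinehurst 3, Claybrook 0, Stonebridge 2, Millford 4 (total 19).

Oakdale 5, Rivermont 5, Pinehurst 3, Claybrook 0, Stonebridge 2, Millford 4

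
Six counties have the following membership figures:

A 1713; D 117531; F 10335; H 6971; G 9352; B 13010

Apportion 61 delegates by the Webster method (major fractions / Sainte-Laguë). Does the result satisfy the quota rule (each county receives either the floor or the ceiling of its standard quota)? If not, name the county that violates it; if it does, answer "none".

D

Standard quotas: A 0.658, D 45.115, F 3.967, H 2.676, G 3.590, B 4.994.
Webster allocation: A 1, D 44, F 4, H 3, G 4, B 5.
D has quota 45.115 (lower 45, upper 46) but receives 44 — outside the quota interval.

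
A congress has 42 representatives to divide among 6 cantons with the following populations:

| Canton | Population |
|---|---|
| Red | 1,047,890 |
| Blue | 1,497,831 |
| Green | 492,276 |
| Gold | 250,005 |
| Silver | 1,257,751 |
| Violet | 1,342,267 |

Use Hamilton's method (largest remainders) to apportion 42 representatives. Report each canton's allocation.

Red=7; Blue=11; Green=3; Gold=2; Silver=9; Violet=10

The standard divisor is 5888020/42 ≈ 140190.952.
Standard quotas: Red 7.4747, Blue 10.6842, Green 3.5115, Gold 1.7833, Silver 8.9717, Violet 9.5746.
Lower quotas: Red 7, Blue 10, Green 3, Gold 1, Silver 8, Violet 9 (sum 38, leaving 4 seats).
Remainders in descending order: Silver 0.9717, Gold 0.7833, Blue 0.6842, Violet 0.5746, Green 0.5115, Red 0.4747.
Largest remainders: Silver, Gold, Blue, Violet receive the extra seats.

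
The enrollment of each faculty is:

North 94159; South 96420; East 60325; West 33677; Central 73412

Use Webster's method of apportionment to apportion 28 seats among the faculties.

North 7, South 7, East 5, West 3, Central 6

Standard divisor 357993/28 ≈ 12785.464; standard quotas: North 7.365, South 7.541, East 4.718, West 2.634, Central 5.742.
Rounding to the nearest integer gives 7, 8, 5, 3, 6 = 29 seats, so the divisor must be adjusted.
With modified divisor 13100: modified quotas North 7.188, South 7.360, East 4.605, West 2.571, Central 5.604.
Rounding to the nearest integer: North 7, South 7, East 5, West 3, Central 6 (total 28).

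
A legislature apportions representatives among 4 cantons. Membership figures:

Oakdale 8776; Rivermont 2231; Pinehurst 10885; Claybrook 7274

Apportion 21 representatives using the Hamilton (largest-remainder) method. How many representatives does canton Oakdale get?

The standard divisor is 29166/21 ≈ 1388.857.
Standard quotas: Oakdale 6.3189, Rivermont 1.6064, Pinehurst 7.8374, Claybrook 5.2374.
Lower quotas: Oakdale 6, Rivermont 1, Pinehurst 7, Claybrook 5 (sum 19, leaving 2 seats).
Remainders in descending order: Pinehurst 0.8374, Rivermont 0.6064, Oakdale 0.3189, Claybrook 0.2374.
Largest remainders: Pinehurst, Rivermont receive the extra seats.
Oakdale receives 6.

6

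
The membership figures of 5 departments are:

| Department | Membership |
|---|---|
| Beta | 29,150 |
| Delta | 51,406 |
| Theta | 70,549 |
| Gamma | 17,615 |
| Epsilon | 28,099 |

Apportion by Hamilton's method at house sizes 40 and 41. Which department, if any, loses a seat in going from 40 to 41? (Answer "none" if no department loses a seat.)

Gamma

At 40 seats: Beta 6, Delta 10, Theta 14, Gamma 4, Epsilon 6.
At 41 seats: Beta 6, Delta 11, Theta 15, Gamma 3, Epsilon 6.
Gamma drops from 4 to 3.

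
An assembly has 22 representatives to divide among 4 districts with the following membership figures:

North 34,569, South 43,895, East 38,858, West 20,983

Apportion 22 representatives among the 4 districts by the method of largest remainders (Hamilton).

Total 138305; standard divisor 138305/22 ≈ 6286.591.
Standard quotas: North 5.4988, South 6.9823, East 6.1811, West 3.3377.
Lower quotas: North 5, South 6, East 6, West 3 (sum 20, leaving 2 seats).
Remainders in descending order: South 0.9823, North 0.4988, West 0.3377, East 0.1811.
Largest remainders: South, North receive the extra seats.

North 6, South 7, East 6, West 3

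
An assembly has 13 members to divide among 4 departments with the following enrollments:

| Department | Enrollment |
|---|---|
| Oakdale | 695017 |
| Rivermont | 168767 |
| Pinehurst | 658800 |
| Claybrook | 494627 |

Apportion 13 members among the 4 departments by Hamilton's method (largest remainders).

Oakdale 5; Rivermont 1; Pinehurst 4; Claybrook 3

The standard divisor is 2017211/13 ≈ 155170.077.
Standard quotas: Oakdale 4.4791, Rivermont 1.0876, Pinehurst 4.2457, Claybrook 3.1876.
Lower quotas: Oakdale 4, Rivermont 1, Pinehurst 4, Claybrook 3 (sum 12, leaving 1 seat).
Remainders in descending order: Oakdale 0.4791, Pinehurst 0.2457, Claybrook 0.1876, Rivermont 0.0876.
Largest remainder: Oakdale receives the extra seat.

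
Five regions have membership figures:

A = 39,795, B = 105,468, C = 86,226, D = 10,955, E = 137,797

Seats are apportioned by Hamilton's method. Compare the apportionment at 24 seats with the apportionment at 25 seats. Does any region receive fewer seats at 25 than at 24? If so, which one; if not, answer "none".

none

At 24 seats: A 2, B 7, C 5, D 1, E 9.
At 25 seats: A 2, B 7, C 6, D 1, E 9.
No region's allocation decreased.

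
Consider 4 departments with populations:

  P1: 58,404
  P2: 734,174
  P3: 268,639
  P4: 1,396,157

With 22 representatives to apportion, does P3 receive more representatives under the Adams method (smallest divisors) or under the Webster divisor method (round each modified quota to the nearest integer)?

Adams: P1 1, P2 6, P3 3, P4 12.
Webster: P1 1, P2 7, P3 2, P4 12.
P3 gets 3 under Adams and 2 under Webster.

Adams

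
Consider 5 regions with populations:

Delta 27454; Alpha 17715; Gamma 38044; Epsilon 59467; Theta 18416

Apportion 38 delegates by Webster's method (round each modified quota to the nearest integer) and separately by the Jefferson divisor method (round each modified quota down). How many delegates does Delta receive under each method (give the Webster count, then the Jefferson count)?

7 and 6

Webster: Delta 7, Alpha 4, Gamma 9, Epsilon 14, Theta 4.
Jefferson: Delta 6, Alpha 4, Gamma 9, Epsilon 15, Theta 4.
Delta gets 7 under Webster and 6 under Jefferson.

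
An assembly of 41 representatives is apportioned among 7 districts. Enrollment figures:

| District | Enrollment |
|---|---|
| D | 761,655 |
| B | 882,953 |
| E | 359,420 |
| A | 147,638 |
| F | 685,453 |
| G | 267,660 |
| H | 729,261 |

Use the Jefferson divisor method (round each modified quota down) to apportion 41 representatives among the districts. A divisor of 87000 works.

With modified divisor 87000: modified quotas D 8.755, B 10.149, E 4.131, A 1.697, F 7.879, G 3.077, H 8.382.
Rounding down: D 8, B 10, E 4, A 1, F 7, G 3, H 8 (total 41).

D=8, B=10, E=4, A=1, F=7, G=3, H=8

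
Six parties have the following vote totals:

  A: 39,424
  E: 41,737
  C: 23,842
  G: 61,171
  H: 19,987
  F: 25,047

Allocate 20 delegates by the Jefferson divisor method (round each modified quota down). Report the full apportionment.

A 4; E 4; C 2; G 6; H 2; F 2

Standard divisor 211208/20 ≈ 10560.4; standard quotas: A 3.733, E 3.952, C 2.258, G 5.792, H 1.893, F 2.372.
Rounding down gives 3, 3, 2, 5, 1, 2 = 16 seats, so the divisor must be adjusted.
With modified divisor 9300: modified quotas A 4.239, E 4.488, C 2.564, G 6.578, H 2.149, F 2.693.
Rounding down: A 4, E 4, C 2, G 6, H 2, F 2 (total 20).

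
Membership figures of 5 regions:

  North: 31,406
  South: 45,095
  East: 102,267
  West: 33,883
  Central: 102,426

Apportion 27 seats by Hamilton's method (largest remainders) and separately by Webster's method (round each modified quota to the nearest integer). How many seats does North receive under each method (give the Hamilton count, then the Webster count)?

Hamilton: North 2, South 4, East 9, West 3, Central 9.
Webster: North 3, South 4, East 8, West 3, Central 9.
North gets 2 under Hamilton and 3 under Webster.

2 and 3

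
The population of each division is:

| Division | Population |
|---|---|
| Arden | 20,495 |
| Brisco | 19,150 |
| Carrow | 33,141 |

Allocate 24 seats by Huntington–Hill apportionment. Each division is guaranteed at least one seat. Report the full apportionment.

Arden: 7, Brisco: 6, Carrow: 11

With divisor 3057: modified quotas Arden 6.704, Brisco 6.264, Carrow 10.841.
Geometric-mean thresholds: Arden √(6·7)=6.481, Brisco √(6·7)=6.481, Carrow √(10·11)=10.488.
Each quota rounded against its threshold gives Arden 7, Brisco 6, Carrow 11 (total 24).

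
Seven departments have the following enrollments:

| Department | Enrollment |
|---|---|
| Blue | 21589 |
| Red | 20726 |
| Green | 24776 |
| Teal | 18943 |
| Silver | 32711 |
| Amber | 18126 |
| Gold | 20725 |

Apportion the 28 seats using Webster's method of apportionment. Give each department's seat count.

Blue=4, Red=4, Green=4, Teal=3, Silver=6, Amber=3, Gold=4

Standard divisor 157596/28 ≈ 5628.429; standard quotas: Blue 3.836, Red 3.682, Green 4.402, Teal 3.366, Silver 5.812, Amber 3.220, Gold 3.682.
Rounding to the nearest integer gives Blue 4, Red 4, Green 4, Teal 3, Silver 6, Amber 3, Gold 4 — total 28, matching the house size, so no adjustment is needed.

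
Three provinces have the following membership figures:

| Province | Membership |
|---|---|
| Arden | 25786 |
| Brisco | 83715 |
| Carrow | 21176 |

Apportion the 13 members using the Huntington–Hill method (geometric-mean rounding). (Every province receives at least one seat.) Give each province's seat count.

Arden 3, Brisco 8, Carrow 2

With divisor 10196: modified quotas Arden 2.529, Brisco 8.211, Carrow 2.077.
Geometric-mean thresholds: Arden √(2·3)=2.449, Brisco √(8·9)=8.485, Carrow √(2·3)=2.449.
Each quota rounded against its threshold gives Arden 3, Brisco 8, Carrow 2 (total 13).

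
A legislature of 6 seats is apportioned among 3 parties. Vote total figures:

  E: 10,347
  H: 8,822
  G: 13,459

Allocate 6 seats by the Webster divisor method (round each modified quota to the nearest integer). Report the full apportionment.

E: 2, H: 2, G: 2

Standard divisor 32628/6 ≈ 5438; standard quotas: E 1.903, H 1.622, G 2.475.
Rounding to the nearest integer gives E 2, H 2, G 2 — total 6, matching the house size, so no adjustment is needed.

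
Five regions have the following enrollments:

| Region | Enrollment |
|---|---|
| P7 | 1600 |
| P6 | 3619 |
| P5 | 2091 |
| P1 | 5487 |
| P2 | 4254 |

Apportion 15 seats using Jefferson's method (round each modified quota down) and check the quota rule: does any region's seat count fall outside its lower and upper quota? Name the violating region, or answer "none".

Standard quotas: P7 1.408, P6 3.184, P5 1.839, P1 4.827, P2 3.742.
Jefferson allocation: P7 1, P6 3, P5 2, P1 5, P2 4.
Every allocation lies between the lower and upper quota.

none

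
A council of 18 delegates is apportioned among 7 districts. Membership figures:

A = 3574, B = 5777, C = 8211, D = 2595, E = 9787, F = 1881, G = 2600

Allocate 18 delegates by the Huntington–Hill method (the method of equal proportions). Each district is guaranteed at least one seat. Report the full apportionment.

A=2, B=3, C=4, D=1, E=5, F=1, G=2

With divisor 1837: modified quotas A 1.946, B 3.145, C 4.470, D 1.413, E 5.328, F 1.024, G 1.415.
Geometric-mean thresholds: A √(1·2)=1.414, B √(3·4)=3.464, C √(4·5)=4.472, D √(1·2)=1.414, E √(5·6)=5.477, F √(1·2)=1.414, G √(1·2)=1.414.
Each quota rounded against its threshold gives A 2, B 3, C 4, D 1, E 5, F 1, G 2 (total 18).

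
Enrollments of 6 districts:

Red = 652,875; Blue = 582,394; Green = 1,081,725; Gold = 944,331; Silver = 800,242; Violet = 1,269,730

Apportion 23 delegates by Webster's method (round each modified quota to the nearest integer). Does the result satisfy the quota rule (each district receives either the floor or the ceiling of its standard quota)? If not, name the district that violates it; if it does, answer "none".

Standard quotas: Red 2.817, Blue 2.513, Green 4.667, Gold 4.074, Silver 3.452, Violet 5.478.
Webster allocation: Red 3, Blue 3, Green 5, Gold 4, Silver 3, Violet 5.
Every allocation lies between the lower and upper quota.

none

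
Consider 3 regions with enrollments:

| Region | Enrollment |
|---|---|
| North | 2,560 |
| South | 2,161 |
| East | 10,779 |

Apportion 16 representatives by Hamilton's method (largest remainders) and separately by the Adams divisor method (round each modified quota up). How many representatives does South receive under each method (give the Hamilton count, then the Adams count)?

Hamilton: North 3, South 2, East 11.
Adams: North 3, South 3, East 10.
South gets 2 under Hamilton and 3 under Adams.

2 and 3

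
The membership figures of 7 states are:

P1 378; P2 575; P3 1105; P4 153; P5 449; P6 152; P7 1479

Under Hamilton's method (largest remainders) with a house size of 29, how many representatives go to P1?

Standard divisor: 4291 ÷ 29 ≈ 147.966.
Standard quotas: P1 2.555, P2 3.886, P3 7.468, P4 1.034, P5 3.034, P6 1.027, P7 9.996.
Lower quotas: P1 2, P2 3, P3 7, P4 1, P5 3, P6 1, P7 9 (sum 26, leaving 3 seats).
Remainders in descending order: P7 0.996, P2 0.886, P1 0.555, P3 0.468, P5 0.034, P4 0.034, P6 0.027.
The surplus seats go to P7, P2, P1.
P1 receives 3.

3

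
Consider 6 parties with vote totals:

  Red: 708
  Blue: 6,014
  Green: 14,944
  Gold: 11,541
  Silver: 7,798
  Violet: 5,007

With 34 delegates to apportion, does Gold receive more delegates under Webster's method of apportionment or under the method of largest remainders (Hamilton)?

Webster: Red 1, Blue 4, Green 11, Gold 8, Silver 6, Violet 4.
Hamilton: Red 0, Blue 4, Green 11, Gold 9, Silver 6, Violet 4.
Gold gets 8 under Webster and 9 under Hamilton.

Hamilton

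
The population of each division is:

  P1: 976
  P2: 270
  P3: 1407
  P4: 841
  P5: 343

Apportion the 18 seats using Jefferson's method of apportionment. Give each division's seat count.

P1 5, P2 1, P3 7, P4 4, P5 1

Standard divisor 3837/18 ≈ 213.167; standard quotas: P1 4.579, P2 1.267, P3 6.600, P4 3.945, P5 1.609.
Rounding down gives 4, 1, 6, 3, 1 = 15 seats, so the divisor must be adjusted.
With modified divisor 190: modified quotas P1 5.137, P2 1.421, P3 7.405, P4 4.426, P5 1.805.
Rounding down: P1 5, P2 1, P3 7, P4 4, P5 1 (total 18).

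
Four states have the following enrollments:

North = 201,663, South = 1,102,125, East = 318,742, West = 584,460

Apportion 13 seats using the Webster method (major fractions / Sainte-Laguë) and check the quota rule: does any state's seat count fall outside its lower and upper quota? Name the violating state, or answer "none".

none

Standard quotas: North 1.188, South 6.492, East 1.878, West 3.443.
Webster allocation: North 1, South 7, East 2, West 3.
Every allocation lies between the lower and upper quota.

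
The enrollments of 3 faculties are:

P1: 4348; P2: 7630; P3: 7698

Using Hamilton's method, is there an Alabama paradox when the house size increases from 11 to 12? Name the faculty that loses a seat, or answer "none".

At 11 seats: P1 3, P2 4, P3 4.
At 12 seats: P1 2, P2 5, P3 5.
P1 drops from 3 to 2.

P1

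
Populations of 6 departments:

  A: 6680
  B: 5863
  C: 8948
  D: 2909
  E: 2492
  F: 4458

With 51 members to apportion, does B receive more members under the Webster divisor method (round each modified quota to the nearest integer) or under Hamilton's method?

Webster

Webster: A 11, B 10, C 14, D 5, E 4, F 7.
Hamilton: A 11, B 9, C 15, D 5, E 4, F 7.
B gets 10 under Webster and 9 under Hamilton.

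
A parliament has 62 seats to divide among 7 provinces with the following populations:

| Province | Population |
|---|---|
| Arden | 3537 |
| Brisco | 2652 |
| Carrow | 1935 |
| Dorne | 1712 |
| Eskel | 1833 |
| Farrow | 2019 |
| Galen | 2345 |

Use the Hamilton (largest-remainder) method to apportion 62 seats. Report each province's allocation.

Arden 14; Brisco 10; Carrow 7; Dorne 7; Eskel 7; Farrow 8; Galen 9

Total 16033; standard divisor 16033/62 ≈ 258.597.
Standard quotas: Arden 13.678, Brisco 10.255, Carrow 7.483, Dorne 6.620, Eskel 7.088, Farrow 7.808, Galen 9.068.
Lower quotas: Arden 13, Brisco 10, Carrow 7, Dorne 6, Eskel 7, Farrow 7, Galen 9 (sum 59, leaving 3 seats).
Remainders in descending order: Farrow 0.808, Arden 0.678, Dorne 0.620, Carrow 0.483, Brisco 0.255, Eskel 0.088, Galen 0.068.
Largest remainders: Farrow, Arden, Dorne receive the extra seats.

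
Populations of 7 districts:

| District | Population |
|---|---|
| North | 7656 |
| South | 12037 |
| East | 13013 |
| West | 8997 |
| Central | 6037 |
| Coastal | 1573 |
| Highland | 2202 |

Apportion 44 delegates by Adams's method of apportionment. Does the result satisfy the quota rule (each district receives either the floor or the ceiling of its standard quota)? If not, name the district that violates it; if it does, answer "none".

Standard quotas: North 6.539, South 10.281, East 11.115, West 7.685, Central 5.156, Coastal 1.344, Highland 1.881.
Adams allocation: North 6, South 10, East 11, West 8, Central 5, Coastal 2, Highland 2.
Every allocation lies between the lower and upper quota.

none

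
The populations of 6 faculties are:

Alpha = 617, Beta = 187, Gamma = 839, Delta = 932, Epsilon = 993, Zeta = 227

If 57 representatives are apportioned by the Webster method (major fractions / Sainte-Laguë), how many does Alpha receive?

9

Standard divisor 3795/57 ≈ 66.579; standard quotas: Alpha 9.267, Beta 2.809, Gamma 12.602, Delta 13.998, Epsilon 14.915, Zeta 3.409.
Rounding to the nearest integer gives Alpha 9, Beta 3, Gamma 13, Delta 14, Epsilon 15, Zeta 3 — total 57, matching the house size, so no adjustment is needed.
Alpha receives 9.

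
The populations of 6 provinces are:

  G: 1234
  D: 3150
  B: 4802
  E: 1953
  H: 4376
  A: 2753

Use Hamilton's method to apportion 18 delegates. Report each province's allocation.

G 1, D 3, B 5, E 2, H 4, A 3

The standard divisor is 18268/18 ≈ 1014.889.
Standard quotas: G 1.216, D 3.104, B 4.732, E 1.924, H 4.312, A 2.713.
Lower quotas: G 1, D 3, B 4, E 1, H 4, A 2 (sum 15, leaving 3 seats).
Remainders in descending order: E 0.924, B 0.732, A 0.713, H 0.312, G 0.216, D 0.104.
The surplus seats go to E, B, A.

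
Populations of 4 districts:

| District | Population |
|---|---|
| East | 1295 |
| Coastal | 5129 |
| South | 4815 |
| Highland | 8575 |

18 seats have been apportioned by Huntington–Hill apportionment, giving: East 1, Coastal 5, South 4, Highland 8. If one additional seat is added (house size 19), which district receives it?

South

Priority for the next seat is population ÷ (√(s·(s+1))).
Priorities: East 915.703, Coastal 936.423, South 1076.667, Highland 1010.573.
Highest priority: South.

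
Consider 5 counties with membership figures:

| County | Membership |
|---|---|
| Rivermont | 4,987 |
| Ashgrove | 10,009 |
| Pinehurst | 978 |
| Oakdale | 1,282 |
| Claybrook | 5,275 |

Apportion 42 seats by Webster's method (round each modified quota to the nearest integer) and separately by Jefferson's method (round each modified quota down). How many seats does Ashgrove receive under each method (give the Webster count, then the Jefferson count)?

19 and 20

Webster: Rivermont 9, Ashgrove 19, Pinehurst 2, Oakdale 2, Claybrook 10.
Jefferson: Rivermont 9, Ashgrove 20, Pinehurst 1, Oakdale 2, Claybrook 10.
Ashgrove gets 19 under Webster and 20 under Jefferson.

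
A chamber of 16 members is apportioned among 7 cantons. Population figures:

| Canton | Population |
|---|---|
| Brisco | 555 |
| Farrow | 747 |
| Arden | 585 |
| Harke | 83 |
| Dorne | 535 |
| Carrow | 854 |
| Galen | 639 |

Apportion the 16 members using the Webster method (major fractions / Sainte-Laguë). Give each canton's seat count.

Standard divisor 3998/16 ≈ 249.875; standard quotas: Brisco 2.221, Farrow 2.989, Arden 2.341, Harke 0.332, Dorne 2.141, Carrow 3.418, Galen 2.557.
Rounding to the nearest integer gives 2, 3, 2, 0, 2, 3, 3 = 15 seats, so the divisor must be adjusted.
With modified divisor 240: modified quotas Brisco 2.312, Farrow 3.112, Arden 2.438, Harke 0.346, Dorne 2.229, Carrow 3.558, Galen 2.663.
Rounding to the nearest integer: Brisco 2, Farrow 3, Arden 2, Harke 0, Dorne 2, Carrow 4, Galen 3 (total 16).

Brisco 2; Farrow 3; Arden 2; Harke 0; Dorne 2; Carrow 4; Galen 3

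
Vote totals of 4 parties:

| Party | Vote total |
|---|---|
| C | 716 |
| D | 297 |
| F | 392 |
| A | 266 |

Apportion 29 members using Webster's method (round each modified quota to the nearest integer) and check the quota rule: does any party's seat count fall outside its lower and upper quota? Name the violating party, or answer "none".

Standard quotas: C 12.426, D 5.154, F 6.803, A 4.616.
Webster allocation: C 12, D 5, F 7, A 5.
Every allocation lies between the lower and upper quota.

none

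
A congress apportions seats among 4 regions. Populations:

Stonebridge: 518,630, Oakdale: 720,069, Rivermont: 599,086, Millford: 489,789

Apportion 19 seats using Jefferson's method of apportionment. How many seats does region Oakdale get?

Standard divisor 2327574/19 ≈ 122503.895; standard quotas: Stonebridge 4.234, Oakdale 5.878, Rivermont 4.890, Millford 3.998.
Rounding down gives 4, 5, 4, 3 = 16 seats, so the divisor must be adjusted.
With modified divisor 111800: modified quotas Stonebridge 4.639, Oakdale 6.441, Rivermont 5.359, Millford 4.381.
Rounding down: Stonebridge 4, Oakdale 6, Rivermont 5, Millford 4 (total 19).
Oakdale receives 6.

6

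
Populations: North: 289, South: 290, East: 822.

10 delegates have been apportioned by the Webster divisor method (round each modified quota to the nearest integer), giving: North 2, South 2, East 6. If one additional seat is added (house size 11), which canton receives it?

East

Priority for the next seat is population ÷ (current seats + 0.5).
Priorities: North 115.600, South 116.000, East 126.462.
Highest priority: East.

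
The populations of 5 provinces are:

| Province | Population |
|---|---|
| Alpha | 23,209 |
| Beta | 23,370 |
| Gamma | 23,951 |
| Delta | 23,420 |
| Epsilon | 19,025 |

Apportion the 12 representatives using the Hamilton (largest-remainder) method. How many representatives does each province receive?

Alpha 2; Beta 2; Gamma 3; Delta 3; Epsilon 2

Total 112975; standard divisor 112975/12 ≈ 9414.583.
Standard quotas: Alpha 2.4652, Beta 2.4823, Gamma 2.5440, Delta 2.4876, Epsilon 2.0208.
Lower quotas: Alpha 2, Beta 2, Gamma 2, Delta 2, Epsilon 2 (sum 10, leaving 2 seats).
Remainders in descending order: Gamma 0.5440, Delta 0.4876, Beta 0.4823, Alpha 0.4652, Epsilon 0.0208.
Largest remainders: Gamma, Delta receive the extra seats.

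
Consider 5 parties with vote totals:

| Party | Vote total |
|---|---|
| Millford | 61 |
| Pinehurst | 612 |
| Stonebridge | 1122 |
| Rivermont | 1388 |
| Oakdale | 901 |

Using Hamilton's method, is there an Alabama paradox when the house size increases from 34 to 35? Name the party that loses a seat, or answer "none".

Millford

At 34 seats: Millford 1, Pinehurst 5, Stonebridge 9, Rivermont 12, Oakdale 7.
At 35 seats: Millford 0, Pinehurst 5, Stonebridge 10, Rivermont 12, Oakdale 8.
Millford drops from 1 to 0.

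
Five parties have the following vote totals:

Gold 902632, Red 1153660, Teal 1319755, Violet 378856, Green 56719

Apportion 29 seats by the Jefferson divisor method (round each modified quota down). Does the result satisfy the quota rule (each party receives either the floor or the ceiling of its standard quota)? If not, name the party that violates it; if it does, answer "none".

Standard quotas: Gold 6.868, Red 8.777, Teal 10.041, Violet 2.882, Green 0.432.
Jefferson allocation: Gold 7, Red 9, Teal 10, Violet 3, Green 0.
Every allocation lies between the lower and upper quota.

none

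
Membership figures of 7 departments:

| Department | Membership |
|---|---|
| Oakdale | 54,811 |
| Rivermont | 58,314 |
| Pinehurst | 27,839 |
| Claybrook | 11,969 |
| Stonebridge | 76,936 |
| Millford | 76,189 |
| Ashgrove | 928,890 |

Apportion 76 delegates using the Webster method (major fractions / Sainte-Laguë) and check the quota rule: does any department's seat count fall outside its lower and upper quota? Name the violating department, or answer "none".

Standard quotas: Oakdale 3.373, Rivermont 3.589, Pinehurst 1.713, Claybrook 0.737, Stonebridge 4.735, Millford 4.689, Ashgrove 57.165.
Webster allocation: Oakdale 3, Rivermont 4, Pinehurst 2, Claybrook 1, Stonebridge 5, Millford 5, Ashgrove 56.
Ashgrove has quota 57.165 (lower 57, upper 58) but receives 56 — outside the quota interval.

Ashgrove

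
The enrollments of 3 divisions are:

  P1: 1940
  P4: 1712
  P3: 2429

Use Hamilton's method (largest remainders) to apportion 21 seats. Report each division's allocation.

P1: 7, P4: 6, P3: 8

Standard divisor: 6081 ÷ 21 ≈ 289.571.
Standard quotas: P1 6.700, P4 5.912, P3 8.388.
Lower quotas: P1 6, P4 5, P3 8 (sum 19, leaving 2 seats).
Remainders in descending order: P4 0.912, P1 0.700, P3 0.388.
The surplus seats go to P4, P1.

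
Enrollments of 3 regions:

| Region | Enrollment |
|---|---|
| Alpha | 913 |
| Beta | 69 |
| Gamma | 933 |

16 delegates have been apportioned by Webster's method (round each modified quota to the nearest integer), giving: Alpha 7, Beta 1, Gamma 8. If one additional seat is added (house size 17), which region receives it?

Priority for the next seat is population ÷ (current seats + 0.5).
Priorities: Alpha 121.733, Beta 46.000, Gamma 109.765.
Highest priority: Alpha.

Alpha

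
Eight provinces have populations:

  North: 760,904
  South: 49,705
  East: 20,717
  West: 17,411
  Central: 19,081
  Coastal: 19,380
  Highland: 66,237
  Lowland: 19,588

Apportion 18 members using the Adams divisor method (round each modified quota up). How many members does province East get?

Standard divisor 973023/18 ≈ 54056.833; standard quotas: North 14.076, South 0.919, East 0.383, West 0.322, Central 0.353, Coastal 0.359, Highland 1.225, Lowland 0.362.
Rounding up gives 15, 1, 1, 1, 1, 1, 2, 1 = 23 seats, so the divisor must be adjusted.
With modified divisor 72600: modified quotas North 10.481, South 0.685, East 0.285, West 0.240, Central 0.263, Coastal 0.267, Highland 0.912, Lowland 0.270.
Rounding up: North 11, South 1, East 1, West 1, Central 1, Coastal 1, Highland 1, Lowland 1 (total 18).
East receives 1.

1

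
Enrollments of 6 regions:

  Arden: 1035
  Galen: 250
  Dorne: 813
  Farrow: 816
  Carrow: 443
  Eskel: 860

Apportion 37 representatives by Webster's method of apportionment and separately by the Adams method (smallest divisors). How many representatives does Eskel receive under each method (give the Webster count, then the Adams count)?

Webster: Arden 9, Galen 2, Dorne 7, Farrow 7, Carrow 4, Eskel 8.
Adams: Arden 9, Galen 3, Dorne 7, Farrow 7, Carrow 4, Eskel 7.
Eskel gets 8 under Webster and 7 under Adams.

8 and 7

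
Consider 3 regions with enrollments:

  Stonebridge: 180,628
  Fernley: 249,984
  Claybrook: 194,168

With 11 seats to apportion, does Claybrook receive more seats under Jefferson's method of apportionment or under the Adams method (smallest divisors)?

Adams

Jefferson: Stonebridge 3, Fernley 5, Claybrook 3.
Adams: Stonebridge 3, Fernley 4, Claybrook 4.
Claybrook gets 3 under Jefferson and 4 under Adams.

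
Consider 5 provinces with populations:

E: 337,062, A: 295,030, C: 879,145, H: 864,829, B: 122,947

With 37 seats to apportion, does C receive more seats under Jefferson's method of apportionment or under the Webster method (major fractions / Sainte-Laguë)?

Jefferson

Jefferson: E 5, A 4, C 14, H 13, B 1.
Webster: E 5, A 4, C 13, H 13, B 2.
C gets 14 under Jefferson and 13 under Webster.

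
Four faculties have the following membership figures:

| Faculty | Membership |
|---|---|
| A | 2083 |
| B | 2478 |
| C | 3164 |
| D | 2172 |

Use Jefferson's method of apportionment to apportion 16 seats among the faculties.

A 3, B 4, C 5, D 4

Standard divisor 9897/16 ≈ 618.562; standard quotas: A 3.367, B 4.006, C 5.115, D 3.511.
Rounding down gives 3, 4, 5, 3 = 15 seats, so the divisor must be adjusted.
With modified divisor 540: modified quotas A 3.857, B 4.589, C 5.859, D 4.022.
Rounding down: A 3, B 4, C 5, D 4 (total 16).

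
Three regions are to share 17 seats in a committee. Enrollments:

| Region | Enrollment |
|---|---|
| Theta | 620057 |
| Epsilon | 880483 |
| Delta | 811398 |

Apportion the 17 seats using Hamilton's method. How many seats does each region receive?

Standard divisor: 2311938 ÷ 17 ≈ 135996.353.
Standard quotas: Theta 4.5594, Epsilon 6.4743, Delta 5.9663.
Lower quotas: Theta 4, Epsilon 6, Delta 5 (sum 15, leaving 2 seats).
Remainders in descending order: Delta 0.9663, Theta 0.5594, Epsilon 0.4743.
Largest remainders: Delta, Theta receive the extra seats.

Theta 5, Epsilon 6, Delta 6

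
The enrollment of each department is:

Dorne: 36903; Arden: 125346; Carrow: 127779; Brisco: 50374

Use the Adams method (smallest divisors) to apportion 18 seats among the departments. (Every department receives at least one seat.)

Dorne 2, Arden 6, Carrow 7, Brisco 3

Standard divisor 340402/18 ≈ 18911.222; standard quotas: Dorne 1.951, Arden 6.628, Carrow 6.757, Brisco 2.664.
Rounding up gives 2, 7, 7, 3 = 19 seats, so the divisor must be adjusted.
With modified divisor 21100: modified quotas Dorne 1.749, Arden 5.941, Carrow 6.056, Brisco 2.387.
Rounding up: Dorne 2, Arden 6, Carrow 7, Brisco 3 (total 18).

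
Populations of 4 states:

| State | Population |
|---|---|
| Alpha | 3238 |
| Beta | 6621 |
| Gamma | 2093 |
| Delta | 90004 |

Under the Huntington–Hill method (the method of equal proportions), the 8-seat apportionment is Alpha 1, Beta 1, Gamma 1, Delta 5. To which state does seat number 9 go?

Priority for the next seat is population ÷ (√(s·(s+1))).
Priorities: Alpha 2289.612, Beta 4681.754, Gamma 1479.974, Delta 16432.407.
Highest priority: Delta.

Delta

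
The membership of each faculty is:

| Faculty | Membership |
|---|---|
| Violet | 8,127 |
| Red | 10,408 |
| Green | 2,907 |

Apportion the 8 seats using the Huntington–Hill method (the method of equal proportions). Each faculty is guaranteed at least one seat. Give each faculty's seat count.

With divisor 2675: modified quotas Violet 3.038, Red 3.891, Green 1.087.
Geometric-mean thresholds: Violet √(3·4)=3.464, Red √(3·4)=3.464, Green √(1·2)=1.414.
Each quota rounded against its threshold gives Violet 3, Red 4, Green 1 (total 8).

Violet 3, Red 4, Green 1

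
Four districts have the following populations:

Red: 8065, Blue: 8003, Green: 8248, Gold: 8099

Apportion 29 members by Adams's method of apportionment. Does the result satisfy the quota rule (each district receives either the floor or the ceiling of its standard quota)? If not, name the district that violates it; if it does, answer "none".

Standard quotas: Red 7.215, Blue 7.160, Green 7.379, Gold 7.246.
Adams allocation: Red 7, Blue 7, Green 8, Gold 7.
Every allocation lies between the lower and upper quota.

none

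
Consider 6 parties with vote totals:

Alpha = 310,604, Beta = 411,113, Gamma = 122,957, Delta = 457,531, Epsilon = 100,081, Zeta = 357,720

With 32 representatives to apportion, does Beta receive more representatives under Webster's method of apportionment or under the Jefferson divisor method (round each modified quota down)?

Webster: Alpha 6, Beta 7, Gamma 2, Delta 8, Epsilon 2, Zeta 7.
Jefferson: Alpha 6, Beta 8, Gamma 2, Delta 8, Epsilon 1, Zeta 7.
Beta gets 7 under Webster and 8 under Jefferson.

Jefferson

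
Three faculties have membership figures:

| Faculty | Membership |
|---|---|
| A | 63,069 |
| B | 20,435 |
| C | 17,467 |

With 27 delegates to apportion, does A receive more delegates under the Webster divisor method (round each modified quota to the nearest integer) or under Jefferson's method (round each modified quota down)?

Jefferson

Webster: A 17, B 5, C 5.
Jefferson: A 18, B 5, C 4.
A gets 17 under Webster and 18 under Jefferson.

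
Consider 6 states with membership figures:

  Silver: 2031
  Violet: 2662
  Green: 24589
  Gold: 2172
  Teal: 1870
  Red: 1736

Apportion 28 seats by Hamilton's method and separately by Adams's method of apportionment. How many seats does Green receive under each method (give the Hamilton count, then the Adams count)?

Hamilton: Silver 2, Violet 2, Green 20, Gold 2, Teal 1, Red 1.
Adams: Silver 2, Violet 2, Green 18, Gold 2, Teal 2, Red 2.
Green gets 20 under Hamilton and 18 under Adams.

20 and 18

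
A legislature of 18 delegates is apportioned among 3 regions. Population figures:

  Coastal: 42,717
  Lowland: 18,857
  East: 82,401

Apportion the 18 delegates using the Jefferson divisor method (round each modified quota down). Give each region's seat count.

Standard divisor 143975/18 ≈ 7998.611; standard quotas: Coastal 5.341, Lowland 2.358, East 10.302.
Rounding down gives 5, 2, 10 = 17 seats, so the divisor must be adjusted.
With modified divisor 7300: modified quotas Coastal 5.852, Lowland 2.583, East 11.288.
Rounding down: Coastal 5, Lowland 2, East 11 (total 18).

Coastal 5, Lowland 2, East 11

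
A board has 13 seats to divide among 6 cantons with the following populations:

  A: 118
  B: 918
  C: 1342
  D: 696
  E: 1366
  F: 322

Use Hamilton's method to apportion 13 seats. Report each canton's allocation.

A 0, B 2, C 4, D 2, E 4, F 1

Total 4762; standard divisor 4762/13 ≈ 366.308.
Standard quotas: A 0.322, B 2.506, C 3.664, D 1.900, E 3.729, F 0.879.
Lower quotas: A 0, B 2, C 3, D 1, E 3, F 0 (sum 9, leaving 4 seats).
Remainders in descending order: D 0.900, F 0.879, E 0.729, C 0.664, B 0.506, A 0.322.
Largest remainders: D, F, E, C receive the extra seats.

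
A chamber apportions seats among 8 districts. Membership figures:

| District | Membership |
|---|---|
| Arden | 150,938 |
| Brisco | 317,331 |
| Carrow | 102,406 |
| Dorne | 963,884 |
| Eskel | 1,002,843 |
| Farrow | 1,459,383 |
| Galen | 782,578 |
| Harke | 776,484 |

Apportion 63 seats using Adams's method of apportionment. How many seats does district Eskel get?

11

Standard divisor 5555847/63 ≈ 88188.048; standard quotas: Arden 1.712, Brisco 3.598, Carrow 1.161, Dorne 10.930, Eskel 11.372, Farrow 16.549, Galen 8.874, Harke 8.805.
Rounding up gives 2, 4, 2, 11, 12, 17, 9, 9 = 66 seats, so the divisor must be adjusted.
With modified divisor 96700: modified quotas Arden 1.561, Brisco 3.282, Carrow 1.059, Dorne 9.968, Eskel 10.371, Farrow 15.092, Galen 8.093, Harke 8.030.
Rounding up: Arden 2, Brisco 4, Carrow 2, Dorne 10, Eskel 11, Farrow 16, Galen 9, Harke 9 (total 63).
Eskel receives 11.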